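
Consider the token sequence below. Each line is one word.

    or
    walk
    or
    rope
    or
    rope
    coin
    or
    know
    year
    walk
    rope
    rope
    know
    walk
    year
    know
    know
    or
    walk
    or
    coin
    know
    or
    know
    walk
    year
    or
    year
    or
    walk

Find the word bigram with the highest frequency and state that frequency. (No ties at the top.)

"or walk", 3 times

Bigram frequencies (highest first):
  or walk: 3
  walk or: 2
  or rope: 2
  or know: 2
  know walk: 2
  walk year: 2
  … (15 more, each ≤ 2)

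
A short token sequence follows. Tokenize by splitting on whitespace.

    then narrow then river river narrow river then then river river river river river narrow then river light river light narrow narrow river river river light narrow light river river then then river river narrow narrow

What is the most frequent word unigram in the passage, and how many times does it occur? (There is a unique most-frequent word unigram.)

"river", 17 times

Unigram frequencies (highest first):
  river: 17
  narrow: 8
  then: 7
  light: 4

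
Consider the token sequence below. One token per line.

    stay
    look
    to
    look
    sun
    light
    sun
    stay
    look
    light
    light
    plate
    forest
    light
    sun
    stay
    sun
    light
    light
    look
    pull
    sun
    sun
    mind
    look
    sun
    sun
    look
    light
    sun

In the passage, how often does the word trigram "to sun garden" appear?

Scanning the 28 overlapping trigram windows for "to sun garden":
  (none found)

0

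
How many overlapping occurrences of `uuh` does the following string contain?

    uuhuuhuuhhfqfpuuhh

4

Sliding a length-3 window over the 18 characters (16 positions):
  position 1–3: uuh
  position 4–6: uuh
  position 7–9: uuh
  position 15–17: uuh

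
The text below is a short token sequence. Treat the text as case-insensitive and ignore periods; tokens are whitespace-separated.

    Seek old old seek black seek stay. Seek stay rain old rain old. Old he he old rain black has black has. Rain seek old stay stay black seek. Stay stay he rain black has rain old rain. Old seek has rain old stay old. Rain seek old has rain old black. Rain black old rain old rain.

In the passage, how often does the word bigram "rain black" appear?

Scanning the 57 overlapping bigram windows for "rain black":
  position 18–19: rain black
  position 33–34: rain black
  position 53–54: rain black

3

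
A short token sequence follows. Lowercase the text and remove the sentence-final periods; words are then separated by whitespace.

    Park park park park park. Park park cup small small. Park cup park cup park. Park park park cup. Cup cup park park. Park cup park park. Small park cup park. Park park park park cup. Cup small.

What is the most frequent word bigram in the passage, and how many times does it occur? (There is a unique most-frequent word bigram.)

"park park", 16 times

Bigram frequencies (highest first):
  park park: 16
  park cup: 7
  cup park: 5
  cup cup: 3
  cup small: 2
  small park: 2
  … (2 more, each ≤ 1)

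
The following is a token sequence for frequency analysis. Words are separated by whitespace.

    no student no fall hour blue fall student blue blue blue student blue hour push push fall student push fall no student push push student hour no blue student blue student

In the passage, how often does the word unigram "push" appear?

5

Scanning the 31 tokens for "push":
  position 15: push
  position 16: push
  position 19: push
  position 23: push
  position 24: push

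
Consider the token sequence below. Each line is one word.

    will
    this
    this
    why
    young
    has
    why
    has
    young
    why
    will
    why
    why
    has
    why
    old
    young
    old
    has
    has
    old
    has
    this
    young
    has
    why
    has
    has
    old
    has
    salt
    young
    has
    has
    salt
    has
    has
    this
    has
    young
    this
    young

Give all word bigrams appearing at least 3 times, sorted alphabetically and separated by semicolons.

Bigram counts meeting the condition (at least 3 times):
  has has: 4
  has why: 3
  old has: 3
  why has: 3
  young has: 3

has has; has why; old has; why has; young has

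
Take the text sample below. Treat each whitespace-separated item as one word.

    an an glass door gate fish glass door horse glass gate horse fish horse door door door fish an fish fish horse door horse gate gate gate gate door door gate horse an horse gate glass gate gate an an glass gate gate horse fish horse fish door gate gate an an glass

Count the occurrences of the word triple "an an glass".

3

Scanning the 51 overlapping trigram windows for "an an glass":
  position 1–3: an an glass
  position 39–41: an an glass
  position 51–53: an an glass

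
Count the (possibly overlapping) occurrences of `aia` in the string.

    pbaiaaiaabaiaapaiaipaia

5

Sliding a length-3 window over the 23 characters (21 positions):
  position 3–5: aia
  position 6–8: aia
  position 11–13: aia
  position 16–18: aia
  position 21–23: aia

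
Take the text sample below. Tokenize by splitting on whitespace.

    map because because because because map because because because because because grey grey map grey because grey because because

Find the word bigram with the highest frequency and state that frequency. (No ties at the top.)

Bigram frequencies (highest first):
  because because: 8
  map because: 2
  because grey: 2
  grey because: 2
  because map: 1
  grey grey: 1
  … (2 more, each ≤ 1)

"because because", 8 times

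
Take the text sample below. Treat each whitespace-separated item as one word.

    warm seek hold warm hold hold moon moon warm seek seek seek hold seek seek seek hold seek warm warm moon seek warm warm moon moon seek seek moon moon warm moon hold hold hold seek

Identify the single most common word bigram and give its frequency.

Bigram frequencies (highest first):
  seek seek: 5
  seek hold: 3
  hold hold: 3
  moon moon: 3
  hold seek: 3
  warm moon: 3
  … (10 more, each ≤ 2)

"seek seek", 5 times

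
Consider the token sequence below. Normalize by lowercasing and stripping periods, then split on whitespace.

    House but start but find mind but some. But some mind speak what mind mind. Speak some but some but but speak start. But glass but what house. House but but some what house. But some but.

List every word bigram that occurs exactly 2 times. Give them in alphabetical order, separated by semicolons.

but but; mind speak; start but; what house

Bigram counts meeting the condition (exactly 2 times):
  but but: 2
  mind speak: 2
  start but: 2
  what house: 2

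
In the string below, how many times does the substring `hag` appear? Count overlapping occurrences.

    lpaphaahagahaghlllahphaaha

Sliding a length-3 window over the 26 characters (24 positions):
  position 8–10: hag
  position 12–14: hag

2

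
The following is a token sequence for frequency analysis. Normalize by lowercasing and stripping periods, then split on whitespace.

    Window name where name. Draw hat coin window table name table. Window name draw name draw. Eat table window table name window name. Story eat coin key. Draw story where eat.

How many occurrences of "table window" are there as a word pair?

2

Scanning the 30 overlapping bigram windows for "table window":
  position 11–12: table window
  position 18–19: table window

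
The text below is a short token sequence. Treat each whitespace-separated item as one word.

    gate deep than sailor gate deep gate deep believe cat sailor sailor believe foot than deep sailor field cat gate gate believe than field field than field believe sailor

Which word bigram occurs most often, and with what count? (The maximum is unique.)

Bigram frequencies (highest first):
  gate deep: 3
  than field: 2
  deep than: 1
  than sailor: 1
  sailor gate: 1
  deep gate: 1
  … (19 more, each ≤ 1)

"gate deep", 3 times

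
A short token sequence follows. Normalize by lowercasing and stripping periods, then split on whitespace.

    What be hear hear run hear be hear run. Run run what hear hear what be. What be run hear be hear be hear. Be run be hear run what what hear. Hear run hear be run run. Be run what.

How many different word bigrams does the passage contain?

14

41 tokens → 40 bigram windows in total.
Repeated bigrams (each contributes count−1 duplicates):
  be hear: 5
  hear be: 5
  be run: 4
  hear run: 4
  hear hear: 3
  run hear: 3
  run run: 3
  run what: 3
  … (3 more repeated)
26 duplicate windows → 40 − 26 = 14 distinct.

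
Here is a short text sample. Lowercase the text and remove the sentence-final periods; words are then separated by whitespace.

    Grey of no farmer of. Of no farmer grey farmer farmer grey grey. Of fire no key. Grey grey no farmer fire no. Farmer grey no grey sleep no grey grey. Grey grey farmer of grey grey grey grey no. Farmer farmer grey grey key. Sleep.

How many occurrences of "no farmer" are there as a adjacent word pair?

Scanning the 45 overlapping bigram windows for "no farmer":
  position 3–4: no farmer
  position 7–8: no farmer
  position 20–21: no farmer
  position 23–24: no farmer
  position 40–41: no farmer

5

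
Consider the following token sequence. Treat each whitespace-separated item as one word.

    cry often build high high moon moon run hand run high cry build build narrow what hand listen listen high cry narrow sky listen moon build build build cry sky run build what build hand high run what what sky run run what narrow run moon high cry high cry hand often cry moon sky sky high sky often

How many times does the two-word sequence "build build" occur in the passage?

3

Scanning the 58 overlapping bigram windows for "build build":
  position 13–14: build build
  position 26–27: build build
  position 27–28: build build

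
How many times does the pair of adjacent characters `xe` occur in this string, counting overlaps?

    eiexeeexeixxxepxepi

Sliding a length-2 window over the 19 characters (18 positions):
  position 4–5: xe
  position 8–9: xe
  position 13–14: xe
  position 16–17: xe

4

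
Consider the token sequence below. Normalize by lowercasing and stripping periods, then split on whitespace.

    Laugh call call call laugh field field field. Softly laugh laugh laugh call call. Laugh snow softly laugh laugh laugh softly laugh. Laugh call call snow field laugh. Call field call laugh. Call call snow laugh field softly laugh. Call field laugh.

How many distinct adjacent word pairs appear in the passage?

42 tokens → 41 bigram windows in total.
Repeated bigrams (each contributes count−1 duplicates):
  laugh call: 6
  call call: 5
  laugh laugh: 5
  softly laugh: 4
  call laugh: 3
  call field: 2
  call snow: 2
  field field: 2
  … (3 more repeated)
24 duplicate windows → 41 − 24 = 17 distinct.

17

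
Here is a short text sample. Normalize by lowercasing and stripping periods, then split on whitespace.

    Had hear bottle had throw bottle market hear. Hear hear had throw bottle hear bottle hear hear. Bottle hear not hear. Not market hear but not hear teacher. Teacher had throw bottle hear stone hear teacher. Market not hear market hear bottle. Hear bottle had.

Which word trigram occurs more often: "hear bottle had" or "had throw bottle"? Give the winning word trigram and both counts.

"hear bottle had": 2 occurrences
"had throw bottle": 3 occurrences

"had throw bottle" (3 vs 2)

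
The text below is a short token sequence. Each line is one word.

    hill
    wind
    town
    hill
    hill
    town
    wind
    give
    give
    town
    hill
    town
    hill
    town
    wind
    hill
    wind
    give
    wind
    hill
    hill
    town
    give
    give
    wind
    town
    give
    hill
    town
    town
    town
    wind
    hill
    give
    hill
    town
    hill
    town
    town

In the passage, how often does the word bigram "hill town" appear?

7

Scanning the 38 overlapping bigram windows for "hill town":
  position 5–6: hill town
  position 11–12: hill town
  position 13–14: hill town
  position 21–22: hill town
  position 28–29: hill town
  position 35–36: hill town
  position 37–38: hill town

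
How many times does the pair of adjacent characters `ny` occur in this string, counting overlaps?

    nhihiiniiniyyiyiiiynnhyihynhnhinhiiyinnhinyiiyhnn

Sliding a length-2 window over the 49 characters (48 positions):
  position 42–43: ny

1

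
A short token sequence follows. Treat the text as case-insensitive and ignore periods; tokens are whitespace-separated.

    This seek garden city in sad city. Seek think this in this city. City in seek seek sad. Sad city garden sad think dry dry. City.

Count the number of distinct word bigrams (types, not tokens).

26 tokens → 25 bigram windows in total.
Repeated bigrams (each contributes count−1 duplicates):
  city in: 2
  sad city: 2
2 duplicate windows → 25 − 2 = 23 distinct.

23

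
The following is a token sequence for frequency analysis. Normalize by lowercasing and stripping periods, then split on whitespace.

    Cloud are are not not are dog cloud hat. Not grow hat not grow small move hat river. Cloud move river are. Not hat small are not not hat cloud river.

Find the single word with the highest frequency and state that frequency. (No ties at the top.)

Unigram frequencies (highest first):
  not: 7
  are: 5
  hat: 5
  cloud: 4
  river: 3
  grow: 2
  … (3 more, each ≤ 2)

"not", 7 times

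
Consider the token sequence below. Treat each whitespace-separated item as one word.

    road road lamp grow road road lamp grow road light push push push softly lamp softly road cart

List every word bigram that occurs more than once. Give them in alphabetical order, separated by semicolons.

Bigram counts meeting the condition (more than once):
  grow road: 2
  lamp grow: 2
  push push: 2
  road lamp: 2
  road road: 2

grow road; lamp grow; push push; road lamp; road road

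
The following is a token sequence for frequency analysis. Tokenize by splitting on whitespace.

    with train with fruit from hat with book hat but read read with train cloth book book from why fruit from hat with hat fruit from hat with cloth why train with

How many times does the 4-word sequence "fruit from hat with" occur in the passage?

Scanning the 29 overlapping 4-gram windows for "fruit from hat with":
  position 4–7: fruit from hat with
  position 20–23: fruit from hat with
  position 25–28: fruit from hat with

3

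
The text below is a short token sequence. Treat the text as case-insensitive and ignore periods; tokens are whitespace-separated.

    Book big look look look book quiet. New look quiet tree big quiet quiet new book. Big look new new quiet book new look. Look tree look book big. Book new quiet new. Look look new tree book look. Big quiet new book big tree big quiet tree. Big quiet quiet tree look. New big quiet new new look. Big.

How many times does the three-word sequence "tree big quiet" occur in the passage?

3

Scanning the 58 overlapping trigram windows for "tree big quiet":
  position 11–13: tree big quiet
  position 45–47: tree big quiet
  position 48–50: tree big quiet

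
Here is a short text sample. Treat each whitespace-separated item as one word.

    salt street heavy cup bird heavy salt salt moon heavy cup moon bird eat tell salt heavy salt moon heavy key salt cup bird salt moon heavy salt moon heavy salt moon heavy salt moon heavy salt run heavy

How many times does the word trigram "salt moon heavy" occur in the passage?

Scanning the 37 overlapping trigram windows for "salt moon heavy":
  position 8–10: salt moon heavy
  position 18–20: salt moon heavy
  position 25–27: salt moon heavy
  position 28–30: salt moon heavy
  position 31–33: salt moon heavy
  position 34–36: salt moon heavy

6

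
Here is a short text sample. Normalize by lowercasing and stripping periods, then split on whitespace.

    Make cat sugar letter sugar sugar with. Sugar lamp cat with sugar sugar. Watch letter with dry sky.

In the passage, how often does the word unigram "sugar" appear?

Scanning the 18 tokens for "sugar":
  position 3: sugar
  position 5: sugar
  position 6: sugar
  position 8: sugar
  position 12: sugar
  position 13: sugar

6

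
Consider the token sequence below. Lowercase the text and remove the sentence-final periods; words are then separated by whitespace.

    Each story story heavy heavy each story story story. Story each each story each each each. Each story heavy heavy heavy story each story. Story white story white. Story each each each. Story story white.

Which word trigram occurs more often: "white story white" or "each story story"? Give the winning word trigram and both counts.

"each story story" (4 vs 1)

"white story white": 1 occurrence
"each story story": 4 occurrences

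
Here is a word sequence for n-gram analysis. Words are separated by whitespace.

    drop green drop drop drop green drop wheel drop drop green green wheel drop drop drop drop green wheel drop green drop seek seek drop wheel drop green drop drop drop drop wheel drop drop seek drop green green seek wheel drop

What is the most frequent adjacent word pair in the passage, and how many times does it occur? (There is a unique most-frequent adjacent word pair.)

"drop drop", 10 times

Bigram frequencies (highest first):
  drop drop: 10
  drop green: 7
  wheel drop: 6
  green drop: 4
  drop wheel: 3
  green green: 2
  … (6 more, each ≤ 2)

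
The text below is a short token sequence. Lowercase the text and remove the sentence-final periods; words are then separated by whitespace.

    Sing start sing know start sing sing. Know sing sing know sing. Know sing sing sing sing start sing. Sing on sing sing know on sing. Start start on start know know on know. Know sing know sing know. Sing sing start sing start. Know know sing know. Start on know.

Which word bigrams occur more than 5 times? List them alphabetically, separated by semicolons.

Bigram counts meeting the condition (more than 5 times):
  know sing: 7
  sing know: 8
  sing sing: 8

know sing; sing know; sing sing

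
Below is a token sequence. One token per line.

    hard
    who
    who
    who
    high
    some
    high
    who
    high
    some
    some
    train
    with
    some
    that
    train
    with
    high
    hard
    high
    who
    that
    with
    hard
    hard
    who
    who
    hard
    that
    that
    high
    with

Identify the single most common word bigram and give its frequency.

Bigram frequencies (highest first):
  who who: 3
  hard who: 2
  who high: 2
  high some: 2
  high who: 2
  train with: 2
  … (18 more, each ≤ 1)

"who who", 3 times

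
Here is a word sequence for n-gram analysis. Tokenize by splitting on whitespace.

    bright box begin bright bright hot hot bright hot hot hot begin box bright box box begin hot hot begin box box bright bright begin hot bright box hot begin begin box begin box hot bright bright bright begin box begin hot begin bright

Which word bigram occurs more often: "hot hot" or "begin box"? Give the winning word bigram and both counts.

"begin box" (5 vs 4)

"hot hot": 4 occurrences
"begin box": 5 occurrences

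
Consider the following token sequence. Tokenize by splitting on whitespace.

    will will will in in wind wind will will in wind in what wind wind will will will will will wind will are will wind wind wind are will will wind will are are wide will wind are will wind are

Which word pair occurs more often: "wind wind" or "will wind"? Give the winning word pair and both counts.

"wind wind": 4 occurrences
"will wind": 5 occurrences

"will wind" (5 vs 4)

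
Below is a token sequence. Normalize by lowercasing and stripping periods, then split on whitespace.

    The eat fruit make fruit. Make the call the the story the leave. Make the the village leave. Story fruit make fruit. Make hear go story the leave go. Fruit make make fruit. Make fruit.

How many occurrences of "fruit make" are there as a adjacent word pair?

Scanning the 34 overlapping bigram windows for "fruit make":
  position 3–4: fruit make
  position 5–6: fruit make
  position 20–21: fruit make
  position 22–23: fruit make
  position 30–31: fruit make
  position 33–34: fruit make

6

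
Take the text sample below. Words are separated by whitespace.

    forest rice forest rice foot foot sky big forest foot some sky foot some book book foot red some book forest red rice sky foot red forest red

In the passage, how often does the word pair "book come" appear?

0

Scanning the 27 overlapping bigram windows for "book come":
  (none found)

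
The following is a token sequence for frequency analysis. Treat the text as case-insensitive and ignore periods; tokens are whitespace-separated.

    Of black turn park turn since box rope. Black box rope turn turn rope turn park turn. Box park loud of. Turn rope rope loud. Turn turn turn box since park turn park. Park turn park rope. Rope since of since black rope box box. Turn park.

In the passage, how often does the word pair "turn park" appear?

5

Scanning the 46 overlapping bigram windows for "turn park":
  position 3–4: turn park
  position 15–16: turn park
  position 32–33: turn park
  position 35–36: turn park
  position 46–47: turn park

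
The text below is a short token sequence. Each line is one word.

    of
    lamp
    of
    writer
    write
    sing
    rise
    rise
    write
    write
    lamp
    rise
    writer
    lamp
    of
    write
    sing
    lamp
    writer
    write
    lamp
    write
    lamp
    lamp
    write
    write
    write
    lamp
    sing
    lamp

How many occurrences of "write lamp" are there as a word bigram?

4

Scanning the 29 overlapping bigram windows for "write lamp":
  position 10–11: write lamp
  position 20–21: write lamp
  position 22–23: write lamp
  position 27–28: write lamp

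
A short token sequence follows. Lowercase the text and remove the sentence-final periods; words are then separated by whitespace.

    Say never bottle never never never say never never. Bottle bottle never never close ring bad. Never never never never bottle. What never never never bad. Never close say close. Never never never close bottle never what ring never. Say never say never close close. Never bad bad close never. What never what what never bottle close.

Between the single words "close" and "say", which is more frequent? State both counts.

"close" (8 vs 5)

"close": 8 occurrences
"say": 5 occurrences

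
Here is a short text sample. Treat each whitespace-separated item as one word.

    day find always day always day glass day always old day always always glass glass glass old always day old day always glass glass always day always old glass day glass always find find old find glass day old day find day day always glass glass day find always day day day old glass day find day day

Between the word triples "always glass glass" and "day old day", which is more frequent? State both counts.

"always glass glass" (3 vs 2)

"always glass glass": 3 occurrences
"day old day": 2 occurrences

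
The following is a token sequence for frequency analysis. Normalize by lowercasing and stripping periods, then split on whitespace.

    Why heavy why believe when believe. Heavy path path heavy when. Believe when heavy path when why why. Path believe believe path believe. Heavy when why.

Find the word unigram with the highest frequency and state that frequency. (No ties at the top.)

"believe", 6 times

Unigram frequencies (highest first):
  believe: 6
  why: 5
  heavy: 5
  when: 5
  path: 5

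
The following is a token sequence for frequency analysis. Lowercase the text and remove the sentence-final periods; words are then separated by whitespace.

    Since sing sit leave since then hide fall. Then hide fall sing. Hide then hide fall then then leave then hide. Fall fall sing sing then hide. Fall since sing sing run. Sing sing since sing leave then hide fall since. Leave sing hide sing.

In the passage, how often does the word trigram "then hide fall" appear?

6

Scanning the 43 overlapping trigram windows for "then hide fall":
  position 6–8: then hide fall
  position 9–11: then hide fall
  position 14–16: then hide fall
  position 20–22: then hide fall
  position 26–28: then hide fall
  position 38–40: then hide fall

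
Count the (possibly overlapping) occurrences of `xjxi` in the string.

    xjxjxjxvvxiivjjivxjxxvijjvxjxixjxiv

Sliding a length-4 window over the 35 characters (32 positions):
  position 27–30: xjxi
  position 31–34: xjxi

2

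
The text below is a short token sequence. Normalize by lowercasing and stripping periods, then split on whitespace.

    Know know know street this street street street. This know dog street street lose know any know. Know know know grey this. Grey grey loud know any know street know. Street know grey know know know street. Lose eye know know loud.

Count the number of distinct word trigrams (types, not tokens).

34

42 tokens → 40 trigram windows in total.
Repeated trigrams (each contributes count−1 duplicates):
  know know know: 4
  know any know: 2
  know know street: 2
  know street know: 2
6 duplicate windows → 40 − 6 = 34 distinct.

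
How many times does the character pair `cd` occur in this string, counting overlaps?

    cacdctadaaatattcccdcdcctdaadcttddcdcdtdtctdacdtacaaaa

6

Sliding a length-2 window over the 53 characters (52 positions):
  position 3–4: cd
  position 18–19: cd
  position 20–21: cd
  position 34–35: cd
  position 36–37: cd
  position 45–46: cd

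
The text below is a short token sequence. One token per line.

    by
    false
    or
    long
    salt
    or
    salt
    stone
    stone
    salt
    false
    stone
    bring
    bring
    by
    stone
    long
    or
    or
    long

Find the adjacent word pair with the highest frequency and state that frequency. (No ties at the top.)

Bigram frequencies (highest first):
  or long: 2
  by false: 1
  false or: 1
  long salt: 1
  salt or: 1
  or salt: 1
  … (12 more, each ≤ 1)

"or long", 2 times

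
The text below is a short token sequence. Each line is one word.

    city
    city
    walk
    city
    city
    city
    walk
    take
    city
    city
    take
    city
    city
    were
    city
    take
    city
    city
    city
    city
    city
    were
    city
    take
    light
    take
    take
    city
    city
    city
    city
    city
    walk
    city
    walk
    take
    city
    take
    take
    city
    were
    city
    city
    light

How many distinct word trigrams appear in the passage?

22

44 tokens → 42 trigram windows in total.
Repeated trigrams (each contributes count−1 duplicates):
  city city city: 7
  take city city: 4
  city city walk: 3
  city were city: 3
  city city were: 2
  city take city: 2
  city walk city: 2
  city walk take: 2
  … (3 more repeated)
20 duplicate windows → 42 − 20 = 22 distinct.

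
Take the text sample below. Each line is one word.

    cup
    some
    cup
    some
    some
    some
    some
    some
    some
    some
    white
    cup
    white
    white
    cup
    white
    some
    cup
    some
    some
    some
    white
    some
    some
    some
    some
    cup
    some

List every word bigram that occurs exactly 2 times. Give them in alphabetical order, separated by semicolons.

Bigram counts meeting the condition (exactly 2 times):
  cup white: 2
  some white: 2
  white cup: 2
  white some: 2

cup white; some white; white cup; white some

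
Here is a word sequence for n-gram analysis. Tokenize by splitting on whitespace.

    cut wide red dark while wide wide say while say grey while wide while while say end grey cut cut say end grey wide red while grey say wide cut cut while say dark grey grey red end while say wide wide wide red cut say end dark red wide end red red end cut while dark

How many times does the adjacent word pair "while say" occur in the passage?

Scanning the 56 overlapping bigram windows for "while say":
  position 9–10: while say
  position 15–16: while say
  position 32–33: while say
  position 39–40: while say

4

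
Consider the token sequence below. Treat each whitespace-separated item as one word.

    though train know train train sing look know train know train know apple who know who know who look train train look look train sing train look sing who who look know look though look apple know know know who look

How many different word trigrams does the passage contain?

35

41 tokens → 39 trigram windows in total.
Repeated trigrams (each contributes count−1 duplicates):
  know train know: 2
  know who look: 2
  train know train: 2
  who know who: 2
4 duplicate windows → 39 − 4 = 35 distinct.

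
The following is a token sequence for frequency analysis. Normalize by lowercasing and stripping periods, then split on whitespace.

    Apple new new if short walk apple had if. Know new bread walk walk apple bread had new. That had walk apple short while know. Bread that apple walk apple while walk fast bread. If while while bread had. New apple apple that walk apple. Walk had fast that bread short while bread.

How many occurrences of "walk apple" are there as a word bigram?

5

Scanning the 52 overlapping bigram windows for "walk apple":
  position 6–7: walk apple
  position 14–15: walk apple
  position 21–22: walk apple
  position 29–30: walk apple
  position 44–45: walk apple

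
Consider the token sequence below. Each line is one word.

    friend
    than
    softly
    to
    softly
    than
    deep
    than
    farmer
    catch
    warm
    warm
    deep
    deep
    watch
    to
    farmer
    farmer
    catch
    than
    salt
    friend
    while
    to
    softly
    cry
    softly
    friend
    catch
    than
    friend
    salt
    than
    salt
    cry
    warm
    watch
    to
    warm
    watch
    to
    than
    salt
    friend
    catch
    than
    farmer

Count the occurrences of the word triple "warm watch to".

Scanning the 45 overlapping trigram windows for "warm watch to":
  position 36–38: warm watch to
  position 39–41: warm watch to

2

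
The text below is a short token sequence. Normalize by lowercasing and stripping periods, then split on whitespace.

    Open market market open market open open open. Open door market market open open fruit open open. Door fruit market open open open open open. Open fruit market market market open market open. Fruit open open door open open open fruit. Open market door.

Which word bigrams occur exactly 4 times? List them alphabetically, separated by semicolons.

Bigram counts meeting the condition (exactly 4 times):
  market market: 4
  open fruit: 4
  open market: 4

market market; open fruit; open market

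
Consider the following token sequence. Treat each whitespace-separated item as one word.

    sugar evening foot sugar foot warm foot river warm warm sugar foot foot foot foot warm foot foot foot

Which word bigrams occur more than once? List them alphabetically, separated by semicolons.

Bigram counts meeting the condition (more than once):
  foot foot: 5
  foot warm: 2
  sugar foot: 2
  warm foot: 2

foot foot; foot warm; sugar foot; warm foot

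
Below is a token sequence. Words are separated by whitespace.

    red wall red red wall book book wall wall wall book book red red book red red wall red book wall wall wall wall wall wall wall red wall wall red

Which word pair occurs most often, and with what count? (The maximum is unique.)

Bigram frequencies (highest first):
  wall wall: 9
  red wall: 4
  wall red: 4
  red red: 3
  wall book: 2
  book book: 2
  … (3 more, each ≤ 2)

"wall wall", 9 times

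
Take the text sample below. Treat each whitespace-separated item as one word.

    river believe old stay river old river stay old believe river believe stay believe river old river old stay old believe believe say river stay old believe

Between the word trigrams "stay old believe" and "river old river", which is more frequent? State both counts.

"stay old believe": 3 occurrences
"river old river": 2 occurrences

"stay old believe" (3 vs 2)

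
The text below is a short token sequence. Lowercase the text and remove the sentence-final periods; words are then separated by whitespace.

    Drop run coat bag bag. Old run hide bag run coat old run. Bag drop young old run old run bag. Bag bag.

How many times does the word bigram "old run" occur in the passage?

Scanning the 22 overlapping bigram windows for "old run":
  position 6–7: old run
  position 12–13: old run
  position 17–18: old run
  position 19–20: old run

4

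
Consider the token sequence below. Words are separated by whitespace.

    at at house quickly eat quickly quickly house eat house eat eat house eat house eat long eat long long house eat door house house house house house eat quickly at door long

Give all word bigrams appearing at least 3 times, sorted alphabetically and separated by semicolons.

eat house; house eat; house house

Bigram counts meeting the condition (at least 3 times):
  eat house: 3
  house eat: 6
  house house: 4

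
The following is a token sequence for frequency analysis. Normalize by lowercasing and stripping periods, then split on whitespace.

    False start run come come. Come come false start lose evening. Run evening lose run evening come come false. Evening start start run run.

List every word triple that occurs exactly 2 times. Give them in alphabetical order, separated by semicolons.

come come come; come come false

Trigram counts meeting the condition (exactly 2 times):
  come come come: 2
  come come false: 2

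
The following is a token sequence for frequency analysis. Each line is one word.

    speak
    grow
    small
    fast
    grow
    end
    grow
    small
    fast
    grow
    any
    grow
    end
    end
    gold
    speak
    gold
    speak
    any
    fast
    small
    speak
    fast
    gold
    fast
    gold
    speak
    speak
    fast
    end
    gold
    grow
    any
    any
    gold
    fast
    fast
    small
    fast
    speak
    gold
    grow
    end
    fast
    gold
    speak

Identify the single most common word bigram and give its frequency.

"gold speak", 4 times

Bigram frequencies (highest first):
  gold speak: 4
  small fast: 3
  grow end: 3
  fast gold: 3
  grow small: 2
  fast grow: 2
  … (21 more, each ≤ 2)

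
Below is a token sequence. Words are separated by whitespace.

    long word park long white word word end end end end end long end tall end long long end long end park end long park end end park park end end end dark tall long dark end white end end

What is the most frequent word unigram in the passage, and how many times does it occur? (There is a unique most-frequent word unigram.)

Unigram frequencies (highest first):
  end: 18
  long: 8
  park: 5
  word: 3
  white: 2
  tall: 2
  … (1 more, each ≤ 2)

"end", 18 times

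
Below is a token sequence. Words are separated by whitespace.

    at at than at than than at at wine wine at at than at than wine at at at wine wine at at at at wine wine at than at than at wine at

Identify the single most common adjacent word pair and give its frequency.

"at at", 8 times

Bigram frequencies (highest first):
  at at: 8
  at than: 6
  than at: 5
  wine at: 5
  at wine: 4
  wine wine: 3
  … (2 more, each ≤ 1)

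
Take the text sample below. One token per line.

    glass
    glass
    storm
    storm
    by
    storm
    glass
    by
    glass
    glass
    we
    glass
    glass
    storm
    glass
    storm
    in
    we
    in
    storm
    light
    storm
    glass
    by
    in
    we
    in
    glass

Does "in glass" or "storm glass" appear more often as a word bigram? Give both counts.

"storm glass" (3 vs 1)

"in glass": 1 occurrence
"storm glass": 3 occurrences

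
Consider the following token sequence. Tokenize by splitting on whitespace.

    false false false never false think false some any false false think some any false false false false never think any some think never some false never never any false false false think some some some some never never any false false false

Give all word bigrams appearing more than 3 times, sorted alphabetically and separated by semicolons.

any false; false false

Bigram counts meeting the condition (more than 3 times):
  any false: 4
  false false: 10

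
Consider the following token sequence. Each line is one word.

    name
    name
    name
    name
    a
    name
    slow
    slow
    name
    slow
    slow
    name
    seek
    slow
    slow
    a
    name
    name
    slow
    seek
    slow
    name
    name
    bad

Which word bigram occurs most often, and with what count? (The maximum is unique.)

Bigram frequencies (highest first):
  name name: 5
  name slow: 3
  slow slow: 3
  slow name: 3
  a name: 2
  seek slow: 2
  … (5 more, each ≤ 1)

"name name", 5 times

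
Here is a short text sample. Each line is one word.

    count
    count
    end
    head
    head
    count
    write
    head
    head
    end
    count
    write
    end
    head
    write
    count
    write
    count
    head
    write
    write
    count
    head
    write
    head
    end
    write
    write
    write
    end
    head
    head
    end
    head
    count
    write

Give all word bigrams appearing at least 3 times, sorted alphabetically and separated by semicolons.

count write; end head; head end; head head; head write; write count; write write

Bigram counts meeting the condition (at least 3 times):
  count write: 4
  end head: 4
  head end: 3
  head head: 3
  head write: 3
  write count: 3
  write write: 3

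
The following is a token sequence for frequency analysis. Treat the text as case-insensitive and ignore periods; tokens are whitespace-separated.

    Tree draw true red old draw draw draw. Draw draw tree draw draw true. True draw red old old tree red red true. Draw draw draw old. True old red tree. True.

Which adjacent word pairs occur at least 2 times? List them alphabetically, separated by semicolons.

Bigram counts meeting the condition (at least 2 times):
  draw draw: 7
  draw true: 2
  red old: 2
  tree draw: 2
  true draw: 2

draw draw; draw true; red old; tree draw; true draw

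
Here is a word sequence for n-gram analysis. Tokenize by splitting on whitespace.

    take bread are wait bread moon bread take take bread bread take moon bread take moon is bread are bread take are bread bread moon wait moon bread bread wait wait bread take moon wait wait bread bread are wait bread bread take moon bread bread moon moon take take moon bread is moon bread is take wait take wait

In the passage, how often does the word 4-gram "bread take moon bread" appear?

2

Scanning the 57 overlapping 4-gram windows for "bread take moon bread":
  position 11–14: bread take moon bread
  position 42–45: bread take moon bread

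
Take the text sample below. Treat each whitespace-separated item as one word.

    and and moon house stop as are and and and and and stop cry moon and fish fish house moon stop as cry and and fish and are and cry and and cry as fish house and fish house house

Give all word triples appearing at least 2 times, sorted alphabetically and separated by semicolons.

Trigram counts meeting the condition (at least 2 times):
  and and and: 3
  cry and and: 2

and and and; cry and and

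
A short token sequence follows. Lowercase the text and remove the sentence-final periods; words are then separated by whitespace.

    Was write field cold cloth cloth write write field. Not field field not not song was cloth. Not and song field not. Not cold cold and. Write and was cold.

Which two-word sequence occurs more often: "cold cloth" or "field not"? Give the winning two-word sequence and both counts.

"field not" (3 vs 1)

"cold cloth": 1 occurrence
"field not": 3 occurrences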